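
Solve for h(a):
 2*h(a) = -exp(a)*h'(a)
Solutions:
 h(a) = C1*exp(2*exp(-a))


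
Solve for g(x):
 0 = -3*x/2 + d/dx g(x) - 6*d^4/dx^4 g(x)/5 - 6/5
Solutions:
 g(x) = C1 + C4*exp(5^(1/3)*6^(2/3)*x/6) + 3*x^2/4 + 6*x/5 + (C2*sin(2^(2/3)*3^(1/6)*5^(1/3)*x/4) + C3*cos(2^(2/3)*3^(1/6)*5^(1/3)*x/4))*exp(-5^(1/3)*6^(2/3)*x/12)


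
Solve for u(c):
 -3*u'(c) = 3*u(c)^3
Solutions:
 u(c) = -sqrt(2)*sqrt(-1/(C1 - c))/2
 u(c) = sqrt(2)*sqrt(-1/(C1 - c))/2


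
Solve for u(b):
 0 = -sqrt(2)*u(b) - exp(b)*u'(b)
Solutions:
 u(b) = C1*exp(sqrt(2)*exp(-b))


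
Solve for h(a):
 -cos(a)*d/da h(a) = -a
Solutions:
 h(a) = C1 + Integral(a/cos(a), a)


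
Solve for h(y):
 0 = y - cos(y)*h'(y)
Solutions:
 h(y) = C1 + Integral(y/cos(y), y)


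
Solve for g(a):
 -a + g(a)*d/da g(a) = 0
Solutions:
 g(a) = -sqrt(C1 + a^2)
 g(a) = sqrt(C1 + a^2)


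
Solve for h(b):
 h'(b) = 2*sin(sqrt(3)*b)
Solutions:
 h(b) = C1 - 2*sqrt(3)*cos(sqrt(3)*b)/3


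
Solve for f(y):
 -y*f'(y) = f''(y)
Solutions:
 f(y) = C1 + C2*erf(sqrt(2)*y/2)


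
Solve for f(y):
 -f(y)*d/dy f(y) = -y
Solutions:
 f(y) = -sqrt(C1 + y^2)
 f(y) = sqrt(C1 + y^2)


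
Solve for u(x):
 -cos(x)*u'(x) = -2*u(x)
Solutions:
 u(x) = C1*(sin(x) + 1)/(sin(x) - 1)


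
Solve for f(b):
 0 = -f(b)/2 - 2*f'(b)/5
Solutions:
 f(b) = C1*exp(-5*b/4)


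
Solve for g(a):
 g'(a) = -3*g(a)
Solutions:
 g(a) = C1*exp(-3*a)


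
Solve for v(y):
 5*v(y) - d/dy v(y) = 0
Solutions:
 v(y) = C1*exp(5*y)


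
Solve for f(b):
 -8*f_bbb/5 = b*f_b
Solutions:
 f(b) = C1 + Integral(C2*airyai(-5^(1/3)*b/2) + C3*airybi(-5^(1/3)*b/2), b)


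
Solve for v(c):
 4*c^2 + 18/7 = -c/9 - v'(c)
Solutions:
 v(c) = C1 - 4*c^3/3 - c^2/18 - 18*c/7


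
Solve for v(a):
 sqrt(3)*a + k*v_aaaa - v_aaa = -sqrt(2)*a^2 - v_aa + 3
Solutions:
 v(a) = C1 + C2*a + C3*exp(a*(1 - sqrt(1 - 4*k))/(2*k)) + C4*exp(a*(sqrt(1 - 4*k) + 1)/(2*k)) - sqrt(2)*a^4/12 + a^3*(-2*sqrt(2) - sqrt(3))/6 + a^2*(sqrt(2)*k - sqrt(2) - sqrt(3)/2 + 3/2)


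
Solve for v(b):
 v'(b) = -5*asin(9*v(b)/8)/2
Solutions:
 Integral(1/asin(9*_y/8), (_y, v(b))) = C1 - 5*b/2


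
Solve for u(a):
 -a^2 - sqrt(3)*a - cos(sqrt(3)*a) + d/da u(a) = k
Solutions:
 u(a) = C1 + a^3/3 + sqrt(3)*a^2/2 + a*k + sqrt(3)*sin(sqrt(3)*a)/3


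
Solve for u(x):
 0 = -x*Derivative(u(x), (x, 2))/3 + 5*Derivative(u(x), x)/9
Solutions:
 u(x) = C1 + C2*x^(8/3)


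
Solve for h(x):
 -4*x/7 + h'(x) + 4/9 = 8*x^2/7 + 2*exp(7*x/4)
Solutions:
 h(x) = C1 + 8*x^3/21 + 2*x^2/7 - 4*x/9 + 8*exp(7*x/4)/7


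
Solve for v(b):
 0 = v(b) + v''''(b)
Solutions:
 v(b) = (C1*sin(sqrt(2)*b/2) + C2*cos(sqrt(2)*b/2))*exp(-sqrt(2)*b/2) + (C3*sin(sqrt(2)*b/2) + C4*cos(sqrt(2)*b/2))*exp(sqrt(2)*b/2)


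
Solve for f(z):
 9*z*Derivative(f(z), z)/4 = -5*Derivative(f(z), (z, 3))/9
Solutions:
 f(z) = C1 + Integral(C2*airyai(-3*150^(1/3)*z/10) + C3*airybi(-3*150^(1/3)*z/10), z)


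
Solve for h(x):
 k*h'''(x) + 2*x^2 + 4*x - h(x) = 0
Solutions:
 h(x) = C1*exp(x*(1/k)^(1/3)) + C2*exp(x*(-1 + sqrt(3)*I)*(1/k)^(1/3)/2) + C3*exp(-x*(1 + sqrt(3)*I)*(1/k)^(1/3)/2) + 2*x^2 + 4*x


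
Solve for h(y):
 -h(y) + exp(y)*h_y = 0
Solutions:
 h(y) = C1*exp(-exp(-y))


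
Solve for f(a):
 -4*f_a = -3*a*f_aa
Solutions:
 f(a) = C1 + C2*a^(7/3)


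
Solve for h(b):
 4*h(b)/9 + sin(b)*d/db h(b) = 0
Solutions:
 h(b) = C1*(cos(b) + 1)^(2/9)/(cos(b) - 1)^(2/9)


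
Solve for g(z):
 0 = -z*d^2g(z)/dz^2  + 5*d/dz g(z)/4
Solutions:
 g(z) = C1 + C2*z^(9/4)


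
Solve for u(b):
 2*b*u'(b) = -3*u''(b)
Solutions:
 u(b) = C1 + C2*erf(sqrt(3)*b/3)


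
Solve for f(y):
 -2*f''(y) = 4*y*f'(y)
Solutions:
 f(y) = C1 + C2*erf(y)


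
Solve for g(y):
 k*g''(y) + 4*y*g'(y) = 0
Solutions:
 g(y) = C1 + C2*sqrt(k)*erf(sqrt(2)*y*sqrt(1/k))


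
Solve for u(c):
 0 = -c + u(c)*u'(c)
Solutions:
 u(c) = -sqrt(C1 + c^2)
 u(c) = sqrt(C1 + c^2)


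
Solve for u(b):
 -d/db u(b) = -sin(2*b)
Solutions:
 u(b) = C1 - cos(2*b)/2


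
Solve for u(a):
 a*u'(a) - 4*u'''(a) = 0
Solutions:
 u(a) = C1 + Integral(C2*airyai(2^(1/3)*a/2) + C3*airybi(2^(1/3)*a/2), a)


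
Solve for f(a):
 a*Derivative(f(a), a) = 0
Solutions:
 f(a) = C1


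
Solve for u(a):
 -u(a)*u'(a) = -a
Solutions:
 u(a) = -sqrt(C1 + a^2)
 u(a) = sqrt(C1 + a^2)


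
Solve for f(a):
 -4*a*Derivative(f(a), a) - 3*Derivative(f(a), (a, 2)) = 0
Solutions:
 f(a) = C1 + C2*erf(sqrt(6)*a/3)


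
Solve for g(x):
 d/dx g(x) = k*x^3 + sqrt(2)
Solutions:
 g(x) = C1 + k*x^4/4 + sqrt(2)*x


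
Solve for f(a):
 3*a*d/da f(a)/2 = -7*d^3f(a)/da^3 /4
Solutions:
 f(a) = C1 + Integral(C2*airyai(-6^(1/3)*7^(2/3)*a/7) + C3*airybi(-6^(1/3)*7^(2/3)*a/7), a)


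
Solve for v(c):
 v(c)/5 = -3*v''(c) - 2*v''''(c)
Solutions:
 v(c) = C1*sin(sqrt(5)*c*sqrt(15 - sqrt(185))/10) + C2*sin(sqrt(5)*c*sqrt(sqrt(185) + 15)/10) + C3*cos(sqrt(5)*c*sqrt(15 - sqrt(185))/10) + C4*cos(sqrt(5)*c*sqrt(sqrt(185) + 15)/10)


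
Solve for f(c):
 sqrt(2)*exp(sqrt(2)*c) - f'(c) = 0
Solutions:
 f(c) = C1 + exp(sqrt(2)*c)


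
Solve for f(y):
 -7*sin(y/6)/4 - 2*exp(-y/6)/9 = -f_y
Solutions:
 f(y) = C1 - 21*cos(y/6)/2 - 4*exp(-y/6)/3


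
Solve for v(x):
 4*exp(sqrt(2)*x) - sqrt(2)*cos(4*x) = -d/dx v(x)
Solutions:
 v(x) = C1 - 2*sqrt(2)*exp(sqrt(2)*x) + sqrt(2)*sin(4*x)/4


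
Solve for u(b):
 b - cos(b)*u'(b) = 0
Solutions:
 u(b) = C1 + Integral(b/cos(b), b)


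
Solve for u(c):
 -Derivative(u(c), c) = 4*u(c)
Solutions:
 u(c) = C1*exp(-4*c)


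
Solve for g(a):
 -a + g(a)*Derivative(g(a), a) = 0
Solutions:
 g(a) = -sqrt(C1 + a^2)
 g(a) = sqrt(C1 + a^2)


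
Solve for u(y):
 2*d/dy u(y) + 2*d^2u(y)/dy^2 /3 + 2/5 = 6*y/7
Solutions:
 u(y) = C1 + C2*exp(-3*y) + 3*y^2/14 - 12*y/35


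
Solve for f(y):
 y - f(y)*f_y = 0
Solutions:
 f(y) = -sqrt(C1 + y^2)
 f(y) = sqrt(C1 + y^2)


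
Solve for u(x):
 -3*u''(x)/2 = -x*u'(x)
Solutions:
 u(x) = C1 + C2*erfi(sqrt(3)*x/3)


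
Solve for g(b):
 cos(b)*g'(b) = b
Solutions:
 g(b) = C1 + Integral(b/cos(b), b)


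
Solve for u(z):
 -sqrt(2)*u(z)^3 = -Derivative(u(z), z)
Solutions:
 u(z) = -sqrt(2)*sqrt(-1/(C1 + sqrt(2)*z))/2
 u(z) = sqrt(2)*sqrt(-1/(C1 + sqrt(2)*z))/2


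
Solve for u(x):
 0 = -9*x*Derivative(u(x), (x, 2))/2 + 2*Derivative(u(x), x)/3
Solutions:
 u(x) = C1 + C2*x^(31/27)


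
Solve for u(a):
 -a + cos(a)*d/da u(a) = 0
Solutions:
 u(a) = C1 + Integral(a/cos(a), a)


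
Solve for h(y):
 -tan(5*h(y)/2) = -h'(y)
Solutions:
 h(y) = -2*asin(C1*exp(5*y/2))/5 + 2*pi/5
 h(y) = 2*asin(C1*exp(5*y/2))/5


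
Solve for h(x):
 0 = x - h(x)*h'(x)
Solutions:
 h(x) = -sqrt(C1 + x^2)
 h(x) = sqrt(C1 + x^2)


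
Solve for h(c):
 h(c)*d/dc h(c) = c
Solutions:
 h(c) = -sqrt(C1 + c^2)
 h(c) = sqrt(C1 + c^2)


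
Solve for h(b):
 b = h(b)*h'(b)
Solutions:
 h(b) = -sqrt(C1 + b^2)
 h(b) = sqrt(C1 + b^2)


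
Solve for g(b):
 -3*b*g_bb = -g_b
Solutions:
 g(b) = C1 + C2*b^(4/3)


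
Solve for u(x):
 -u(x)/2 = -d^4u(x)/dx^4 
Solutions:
 u(x) = C1*exp(-2^(3/4)*x/2) + C2*exp(2^(3/4)*x/2) + C3*sin(2^(3/4)*x/2) + C4*cos(2^(3/4)*x/2)


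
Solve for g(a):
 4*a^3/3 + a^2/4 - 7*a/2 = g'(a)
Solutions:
 g(a) = C1 + a^4/3 + a^3/12 - 7*a^2/4


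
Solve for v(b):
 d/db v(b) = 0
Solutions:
 v(b) = C1


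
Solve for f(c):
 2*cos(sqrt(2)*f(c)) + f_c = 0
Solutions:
 f(c) = sqrt(2)*(pi - asin((exp(2*sqrt(2)*C1) + exp(4*sqrt(2)*c))/(exp(2*sqrt(2)*C1) - exp(4*sqrt(2)*c))))/2
 f(c) = sqrt(2)*asin((exp(2*sqrt(2)*C1) + exp(4*sqrt(2)*c))/(exp(2*sqrt(2)*C1) - exp(4*sqrt(2)*c)))/2


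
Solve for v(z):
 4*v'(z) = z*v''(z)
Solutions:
 v(z) = C1 + C2*z^5


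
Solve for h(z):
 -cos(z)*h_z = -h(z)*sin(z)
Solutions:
 h(z) = C1/cos(z)


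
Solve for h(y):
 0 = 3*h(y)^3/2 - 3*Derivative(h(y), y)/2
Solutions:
 h(y) = -sqrt(2)*sqrt(-1/(C1 + y))/2
 h(y) = sqrt(2)*sqrt(-1/(C1 + y))/2


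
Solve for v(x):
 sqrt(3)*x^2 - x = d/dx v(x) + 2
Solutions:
 v(x) = C1 + sqrt(3)*x^3/3 - x^2/2 - 2*x


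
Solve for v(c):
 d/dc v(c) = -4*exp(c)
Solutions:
 v(c) = C1 - 4*exp(c)


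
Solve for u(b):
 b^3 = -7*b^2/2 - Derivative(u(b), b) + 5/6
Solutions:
 u(b) = C1 - b^4/4 - 7*b^3/6 + 5*b/6


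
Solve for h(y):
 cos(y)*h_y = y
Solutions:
 h(y) = C1 + Integral(y/cos(y), y)


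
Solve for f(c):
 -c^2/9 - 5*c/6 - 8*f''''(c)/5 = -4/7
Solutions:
 f(c) = C1 + C2*c + C3*c^2 + C4*c^3 - c^6/5184 - 5*c^5/1152 + 5*c^4/336


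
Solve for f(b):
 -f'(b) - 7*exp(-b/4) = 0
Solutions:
 f(b) = C1 + 28*exp(-b/4)


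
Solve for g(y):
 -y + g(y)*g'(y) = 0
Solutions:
 g(y) = -sqrt(C1 + y^2)
 g(y) = sqrt(C1 + y^2)


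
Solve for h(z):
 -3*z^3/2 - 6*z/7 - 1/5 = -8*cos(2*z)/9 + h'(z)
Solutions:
 h(z) = C1 - 3*z^4/8 - 3*z^2/7 - z/5 + 4*sin(2*z)/9


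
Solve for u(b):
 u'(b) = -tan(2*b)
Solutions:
 u(b) = C1 + log(cos(2*b))/2


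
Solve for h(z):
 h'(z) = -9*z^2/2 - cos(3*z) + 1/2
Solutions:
 h(z) = C1 - 3*z^3/2 + z/2 - sin(3*z)/3


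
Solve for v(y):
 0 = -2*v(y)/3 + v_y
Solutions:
 v(y) = C1*exp(2*y/3)


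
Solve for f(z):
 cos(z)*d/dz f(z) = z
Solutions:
 f(z) = C1 + Integral(z/cos(z), z)


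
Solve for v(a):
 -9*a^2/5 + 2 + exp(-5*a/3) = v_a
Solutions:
 v(a) = C1 - 3*a^3/5 + 2*a - 3*exp(-5*a/3)/5


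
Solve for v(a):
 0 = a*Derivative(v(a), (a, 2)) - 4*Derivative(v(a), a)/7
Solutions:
 v(a) = C1 + C2*a^(11/7)


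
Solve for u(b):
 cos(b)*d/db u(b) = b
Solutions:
 u(b) = C1 + Integral(b/cos(b), b)


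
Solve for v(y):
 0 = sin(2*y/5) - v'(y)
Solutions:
 v(y) = C1 - 5*cos(2*y/5)/2


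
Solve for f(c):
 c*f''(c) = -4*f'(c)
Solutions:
 f(c) = C1 + C2/c^3


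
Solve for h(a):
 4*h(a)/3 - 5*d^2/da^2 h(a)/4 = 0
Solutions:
 h(a) = C1*exp(-4*sqrt(15)*a/15) + C2*exp(4*sqrt(15)*a/15)


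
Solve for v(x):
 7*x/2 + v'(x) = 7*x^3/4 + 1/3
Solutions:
 v(x) = C1 + 7*x^4/16 - 7*x^2/4 + x/3


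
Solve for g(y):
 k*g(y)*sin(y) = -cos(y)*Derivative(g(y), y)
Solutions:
 g(y) = C1*exp(k*log(cos(y)))


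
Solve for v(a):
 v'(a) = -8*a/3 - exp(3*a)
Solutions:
 v(a) = C1 - 4*a^2/3 - exp(3*a)/3


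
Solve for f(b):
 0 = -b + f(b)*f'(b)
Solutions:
 f(b) = -sqrt(C1 + b^2)
 f(b) = sqrt(C1 + b^2)


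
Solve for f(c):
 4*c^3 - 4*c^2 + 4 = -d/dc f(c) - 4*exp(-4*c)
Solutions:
 f(c) = C1 - c^4 + 4*c^3/3 - 4*c + exp(-4*c)


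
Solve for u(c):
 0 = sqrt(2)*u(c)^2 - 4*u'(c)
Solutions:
 u(c) = -4/(C1 + sqrt(2)*c)


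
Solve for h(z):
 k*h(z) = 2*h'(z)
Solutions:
 h(z) = C1*exp(k*z/2)


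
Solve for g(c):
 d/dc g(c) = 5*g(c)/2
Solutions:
 g(c) = C1*exp(5*c/2)


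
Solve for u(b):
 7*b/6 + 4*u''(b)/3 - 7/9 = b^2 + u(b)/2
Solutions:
 u(b) = C1*exp(-sqrt(6)*b/4) + C2*exp(sqrt(6)*b/4) - 2*b^2 + 7*b/3 - 110/9


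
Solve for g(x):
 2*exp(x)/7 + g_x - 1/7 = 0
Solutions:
 g(x) = C1 + x/7 - 2*exp(x)/7


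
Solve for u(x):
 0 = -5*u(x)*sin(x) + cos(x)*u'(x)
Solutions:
 u(x) = C1/cos(x)^5


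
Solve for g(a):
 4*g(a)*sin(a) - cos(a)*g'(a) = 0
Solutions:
 g(a) = C1/cos(a)^4


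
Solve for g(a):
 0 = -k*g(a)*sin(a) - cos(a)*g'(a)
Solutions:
 g(a) = C1*exp(k*log(cos(a)))


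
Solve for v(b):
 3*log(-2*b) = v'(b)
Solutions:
 v(b) = C1 + 3*b*log(-b) + 3*b*(-1 + log(2))


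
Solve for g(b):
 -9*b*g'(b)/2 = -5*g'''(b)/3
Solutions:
 g(b) = C1 + Integral(C2*airyai(3*10^(2/3)*b/10) + C3*airybi(3*10^(2/3)*b/10), b)


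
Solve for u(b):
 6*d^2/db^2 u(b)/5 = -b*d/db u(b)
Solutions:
 u(b) = C1 + C2*erf(sqrt(15)*b/6)


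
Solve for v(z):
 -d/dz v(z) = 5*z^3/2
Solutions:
 v(z) = C1 - 5*z^4/8


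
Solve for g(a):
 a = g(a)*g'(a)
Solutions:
 g(a) = -sqrt(C1 + a^2)
 g(a) = sqrt(C1 + a^2)


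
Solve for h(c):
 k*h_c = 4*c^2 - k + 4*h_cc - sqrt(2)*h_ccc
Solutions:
 h(c) = C1 + C2*exp(sqrt(2)*c*(1 - sqrt(-sqrt(2)*k + 4)/2)) + C3*exp(sqrt(2)*c*(sqrt(-sqrt(2)*k + 4)/2 + 1)) + 4*c^3/(3*k) + 16*c^2/k^2 - c - 8*sqrt(2)*c/k^2 + 128*c/k^3


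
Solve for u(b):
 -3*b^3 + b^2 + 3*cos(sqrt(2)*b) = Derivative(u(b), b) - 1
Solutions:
 u(b) = C1 - 3*b^4/4 + b^3/3 + b + 3*sqrt(2)*sin(sqrt(2)*b)/2


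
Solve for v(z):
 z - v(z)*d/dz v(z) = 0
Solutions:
 v(z) = -sqrt(C1 + z^2)
 v(z) = sqrt(C1 + z^2)


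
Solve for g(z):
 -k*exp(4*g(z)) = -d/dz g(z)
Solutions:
 g(z) = log(-(-1/(C1 + 4*k*z))^(1/4))
 g(z) = log(-1/(C1 + 4*k*z))/4
 g(z) = log(-I*(-1/(C1 + 4*k*z))^(1/4))
 g(z) = log(I*(-1/(C1 + 4*k*z))^(1/4))


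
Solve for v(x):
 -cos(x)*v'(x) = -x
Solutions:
 v(x) = C1 + Integral(x/cos(x), x)


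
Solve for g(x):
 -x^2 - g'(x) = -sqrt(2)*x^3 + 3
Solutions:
 g(x) = C1 + sqrt(2)*x^4/4 - x^3/3 - 3*x


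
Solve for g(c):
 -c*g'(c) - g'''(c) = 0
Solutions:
 g(c) = C1 + Integral(C2*airyai(-c) + C3*airybi(-c), c)


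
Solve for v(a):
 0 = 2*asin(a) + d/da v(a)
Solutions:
 v(a) = C1 - 2*a*asin(a) - 2*sqrt(1 - a^2)


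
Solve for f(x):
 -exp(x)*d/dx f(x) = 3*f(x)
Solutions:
 f(x) = C1*exp(3*exp(-x))


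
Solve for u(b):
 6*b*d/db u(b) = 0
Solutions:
 u(b) = C1


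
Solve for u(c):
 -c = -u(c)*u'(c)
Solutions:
 u(c) = -sqrt(C1 + c^2)
 u(c) = sqrt(C1 + c^2)


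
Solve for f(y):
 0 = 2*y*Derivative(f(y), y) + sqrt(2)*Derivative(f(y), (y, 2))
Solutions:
 f(y) = C1 + C2*erf(2^(3/4)*y/2)


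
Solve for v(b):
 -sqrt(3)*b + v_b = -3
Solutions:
 v(b) = C1 + sqrt(3)*b^2/2 - 3*b


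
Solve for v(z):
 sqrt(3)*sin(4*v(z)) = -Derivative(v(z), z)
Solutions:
 v(z) = -acos((-C1 - exp(8*sqrt(3)*z))/(C1 - exp(8*sqrt(3)*z)))/4 + pi/2
 v(z) = acos((-C1 - exp(8*sqrt(3)*z))/(C1 - exp(8*sqrt(3)*z)))/4


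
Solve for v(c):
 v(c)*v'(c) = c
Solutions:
 v(c) = -sqrt(C1 + c^2)
 v(c) = sqrt(C1 + c^2)


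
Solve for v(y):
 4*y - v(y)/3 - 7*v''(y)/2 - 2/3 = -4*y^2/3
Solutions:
 v(y) = C1*sin(sqrt(42)*y/21) + C2*cos(sqrt(42)*y/21) + 4*y^2 + 12*y - 86


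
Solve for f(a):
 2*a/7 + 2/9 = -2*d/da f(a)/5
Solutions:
 f(a) = C1 - 5*a^2/14 - 5*a/9


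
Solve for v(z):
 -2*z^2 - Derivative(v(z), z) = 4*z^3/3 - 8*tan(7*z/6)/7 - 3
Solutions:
 v(z) = C1 - z^4/3 - 2*z^3/3 + 3*z - 48*log(cos(7*z/6))/49


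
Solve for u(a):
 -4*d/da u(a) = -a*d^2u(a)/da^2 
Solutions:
 u(a) = C1 + C2*a^5


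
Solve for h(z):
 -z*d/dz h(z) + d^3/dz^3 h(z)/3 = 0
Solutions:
 h(z) = C1 + Integral(C2*airyai(3^(1/3)*z) + C3*airybi(3^(1/3)*z), z)


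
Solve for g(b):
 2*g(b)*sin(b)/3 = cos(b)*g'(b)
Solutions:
 g(b) = C1/cos(b)^(2/3)


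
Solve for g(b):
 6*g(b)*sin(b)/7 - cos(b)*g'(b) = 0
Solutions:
 g(b) = C1/cos(b)^(6/7)


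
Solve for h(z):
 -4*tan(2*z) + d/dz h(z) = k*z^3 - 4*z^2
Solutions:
 h(z) = C1 + k*z^4/4 - 4*z^3/3 - 2*log(cos(2*z))


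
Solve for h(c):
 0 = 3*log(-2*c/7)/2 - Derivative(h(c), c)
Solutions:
 h(c) = C1 + 3*c*log(-c)/2 + 3*c*(-log(7) - 1 + log(2))/2


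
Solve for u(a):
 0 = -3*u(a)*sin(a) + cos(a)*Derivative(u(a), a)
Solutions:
 u(a) = C1/cos(a)^3


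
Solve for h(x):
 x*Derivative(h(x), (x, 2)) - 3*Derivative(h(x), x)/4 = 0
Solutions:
 h(x) = C1 + C2*x^(7/4)


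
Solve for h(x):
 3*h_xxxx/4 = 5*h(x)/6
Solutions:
 h(x) = C1*exp(-10^(1/4)*sqrt(3)*x/3) + C2*exp(10^(1/4)*sqrt(3)*x/3) + C3*sin(10^(1/4)*sqrt(3)*x/3) + C4*cos(10^(1/4)*sqrt(3)*x/3)


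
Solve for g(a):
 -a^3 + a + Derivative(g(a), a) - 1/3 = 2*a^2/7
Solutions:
 g(a) = C1 + a^4/4 + 2*a^3/21 - a^2/2 + a/3


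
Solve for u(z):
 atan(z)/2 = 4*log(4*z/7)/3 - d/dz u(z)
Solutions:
 u(z) = C1 + 4*z*log(z)/3 - z*atan(z)/2 - 4*z*log(7)/3 - 4*z/3 + 8*z*log(2)/3 + log(z^2 + 1)/4


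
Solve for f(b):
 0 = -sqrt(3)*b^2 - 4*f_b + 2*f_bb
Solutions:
 f(b) = C1 + C2*exp(2*b) - sqrt(3)*b^3/12 - sqrt(3)*b^2/8 - sqrt(3)*b/8


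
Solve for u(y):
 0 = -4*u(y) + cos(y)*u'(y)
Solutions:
 u(y) = C1*(sin(y)^2 + 2*sin(y) + 1)/(sin(y)^2 - 2*sin(y) + 1)


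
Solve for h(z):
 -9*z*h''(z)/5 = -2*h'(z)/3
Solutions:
 h(z) = C1 + C2*z^(37/27)


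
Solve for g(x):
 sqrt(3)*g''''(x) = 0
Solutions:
 g(x) = C1 + C2*x + C3*x^2 + C4*x^3


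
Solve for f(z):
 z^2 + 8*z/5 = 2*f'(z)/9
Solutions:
 f(z) = C1 + 3*z^3/2 + 18*z^2/5


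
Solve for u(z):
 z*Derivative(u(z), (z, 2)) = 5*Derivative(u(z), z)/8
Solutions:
 u(z) = C1 + C2*z^(13/8)


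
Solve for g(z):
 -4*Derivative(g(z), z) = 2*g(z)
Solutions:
 g(z) = C1*exp(-z/2)


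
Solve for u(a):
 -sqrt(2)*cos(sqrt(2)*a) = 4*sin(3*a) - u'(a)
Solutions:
 u(a) = C1 + sin(sqrt(2)*a) - 4*cos(3*a)/3


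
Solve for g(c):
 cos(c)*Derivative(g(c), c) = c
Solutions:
 g(c) = C1 + Integral(c/cos(c), c)


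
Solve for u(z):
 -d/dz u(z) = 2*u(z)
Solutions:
 u(z) = C1*exp(-2*z)


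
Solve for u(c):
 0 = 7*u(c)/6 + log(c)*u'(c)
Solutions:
 u(c) = C1*exp(-7*li(c)/6)


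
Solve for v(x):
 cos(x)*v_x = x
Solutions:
 v(x) = C1 + Integral(x/cos(x), x)


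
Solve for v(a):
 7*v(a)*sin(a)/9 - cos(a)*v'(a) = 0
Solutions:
 v(a) = C1/cos(a)^(7/9)


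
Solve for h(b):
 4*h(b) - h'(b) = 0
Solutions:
 h(b) = C1*exp(4*b)


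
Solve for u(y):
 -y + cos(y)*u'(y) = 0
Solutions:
 u(y) = C1 + Integral(y/cos(y), y)


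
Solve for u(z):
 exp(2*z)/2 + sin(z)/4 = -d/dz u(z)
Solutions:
 u(z) = C1 - exp(2*z)/4 + cos(z)/4


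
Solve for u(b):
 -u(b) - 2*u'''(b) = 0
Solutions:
 u(b) = C3*exp(-2^(2/3)*b/2) + (C1*sin(2^(2/3)*sqrt(3)*b/4) + C2*cos(2^(2/3)*sqrt(3)*b/4))*exp(2^(2/3)*b/4)


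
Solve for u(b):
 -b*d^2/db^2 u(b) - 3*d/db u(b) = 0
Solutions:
 u(b) = C1 + C2/b^2


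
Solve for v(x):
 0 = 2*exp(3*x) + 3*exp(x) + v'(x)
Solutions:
 v(x) = C1 - 2*exp(3*x)/3 - 3*exp(x)


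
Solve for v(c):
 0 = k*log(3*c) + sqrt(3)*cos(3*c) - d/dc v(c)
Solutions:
 v(c) = C1 + c*k*(log(c) - 1) + c*k*log(3) + sqrt(3)*sin(3*c)/3


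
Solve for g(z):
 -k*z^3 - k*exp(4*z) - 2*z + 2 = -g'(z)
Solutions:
 g(z) = C1 + k*z^4/4 + k*exp(4*z)/4 + z^2 - 2*z


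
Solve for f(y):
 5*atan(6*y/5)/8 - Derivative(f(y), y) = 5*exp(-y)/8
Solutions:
 f(y) = C1 + 5*y*atan(6*y/5)/8 - 25*log(36*y^2 + 25)/96 + 5*exp(-y)/8


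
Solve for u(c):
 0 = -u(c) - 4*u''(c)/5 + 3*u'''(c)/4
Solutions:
 u(c) = C1*exp(c*(-2^(1/3)*(45*sqrt(517065) + 32423)^(1/3) - 128*2^(2/3)/(45*sqrt(517065) + 32423)^(1/3) + 32)/90)*sin(2^(1/3)*sqrt(3)*c*(-(45*sqrt(517065) + 32423)^(1/3) + 128*2^(1/3)/(45*sqrt(517065) + 32423)^(1/3))/90) + C2*exp(c*(-2^(1/3)*(45*sqrt(517065) + 32423)^(1/3) - 128*2^(2/3)/(45*sqrt(517065) + 32423)^(1/3) + 32)/90)*cos(2^(1/3)*sqrt(3)*c*(-(45*sqrt(517065) + 32423)^(1/3) + 128*2^(1/3)/(45*sqrt(517065) + 32423)^(1/3))/90) + C3*exp(c*(128*2^(2/3)/(45*sqrt(517065) + 32423)^(1/3) + 16 + 2^(1/3)*(45*sqrt(517065) + 32423)^(1/3))/45)


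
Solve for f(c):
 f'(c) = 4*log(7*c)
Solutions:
 f(c) = C1 + 4*c*log(c) - 4*c + c*log(2401)


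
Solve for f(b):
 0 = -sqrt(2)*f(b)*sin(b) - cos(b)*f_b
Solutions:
 f(b) = C1*cos(b)^(sqrt(2))


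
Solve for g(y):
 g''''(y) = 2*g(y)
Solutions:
 g(y) = C1*exp(-2^(1/4)*y) + C2*exp(2^(1/4)*y) + C3*sin(2^(1/4)*y) + C4*cos(2^(1/4)*y)


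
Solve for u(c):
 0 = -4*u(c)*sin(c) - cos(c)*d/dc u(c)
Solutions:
 u(c) = C1*cos(c)^4


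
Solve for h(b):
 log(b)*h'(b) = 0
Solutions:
 h(b) = C1


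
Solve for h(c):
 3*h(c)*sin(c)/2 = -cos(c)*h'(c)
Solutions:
 h(c) = C1*cos(c)^(3/2)


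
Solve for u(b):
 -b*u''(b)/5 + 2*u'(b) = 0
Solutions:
 u(b) = C1 + C2*b^11


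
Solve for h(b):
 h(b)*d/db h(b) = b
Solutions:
 h(b) = -sqrt(C1 + b^2)
 h(b) = sqrt(C1 + b^2)


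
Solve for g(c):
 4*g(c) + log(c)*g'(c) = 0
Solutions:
 g(c) = C1*exp(-4*li(c))


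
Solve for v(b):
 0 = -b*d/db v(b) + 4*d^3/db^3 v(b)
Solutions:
 v(b) = C1 + Integral(C2*airyai(2^(1/3)*b/2) + C3*airybi(2^(1/3)*b/2), b)


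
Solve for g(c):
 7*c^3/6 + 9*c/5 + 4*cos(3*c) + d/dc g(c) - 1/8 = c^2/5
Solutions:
 g(c) = C1 - 7*c^4/24 + c^3/15 - 9*c^2/10 + c/8 - 4*sin(3*c)/3


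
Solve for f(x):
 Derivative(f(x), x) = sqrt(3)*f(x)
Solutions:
 f(x) = C1*exp(sqrt(3)*x)


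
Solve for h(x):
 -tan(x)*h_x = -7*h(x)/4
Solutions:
 h(x) = C1*sin(x)^(7/4)


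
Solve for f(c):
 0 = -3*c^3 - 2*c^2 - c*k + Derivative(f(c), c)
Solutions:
 f(c) = C1 + 3*c^4/4 + 2*c^3/3 + c^2*k/2


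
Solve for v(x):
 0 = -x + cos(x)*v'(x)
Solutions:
 v(x) = C1 + Integral(x/cos(x), x)


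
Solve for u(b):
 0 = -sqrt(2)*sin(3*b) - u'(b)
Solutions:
 u(b) = C1 + sqrt(2)*cos(3*b)/3


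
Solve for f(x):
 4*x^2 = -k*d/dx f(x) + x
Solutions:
 f(x) = C1 - 4*x^3/(3*k) + x^2/(2*k)


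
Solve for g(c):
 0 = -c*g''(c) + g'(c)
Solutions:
 g(c) = C1 + C2*c^2


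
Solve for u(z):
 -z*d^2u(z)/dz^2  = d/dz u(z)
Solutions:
 u(z) = C1 + C2*log(z)


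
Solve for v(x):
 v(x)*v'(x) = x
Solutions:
 v(x) = -sqrt(C1 + x^2)
 v(x) = sqrt(C1 + x^2)


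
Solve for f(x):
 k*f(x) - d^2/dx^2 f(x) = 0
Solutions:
 f(x) = C1*exp(-sqrt(k)*x) + C2*exp(sqrt(k)*x)


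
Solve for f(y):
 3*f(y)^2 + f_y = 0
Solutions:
 f(y) = 1/(C1 + 3*y)


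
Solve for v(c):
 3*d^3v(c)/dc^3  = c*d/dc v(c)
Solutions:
 v(c) = C1 + Integral(C2*airyai(3^(2/3)*c/3) + C3*airybi(3^(2/3)*c/3), c)


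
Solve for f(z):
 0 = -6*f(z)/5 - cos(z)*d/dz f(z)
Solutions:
 f(z) = C1*(sin(z) - 1)^(3/5)/(sin(z) + 1)^(3/5)


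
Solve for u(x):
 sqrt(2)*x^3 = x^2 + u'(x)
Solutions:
 u(x) = C1 + sqrt(2)*x^4/4 - x^3/3


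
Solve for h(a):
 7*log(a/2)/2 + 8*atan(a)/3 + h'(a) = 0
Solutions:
 h(a) = C1 - 7*a*log(a)/2 - 8*a*atan(a)/3 + 7*a*log(2)/2 + 7*a/2 + 4*log(a^2 + 1)/3


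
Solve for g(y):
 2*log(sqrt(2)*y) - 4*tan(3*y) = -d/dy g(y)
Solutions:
 g(y) = C1 - 2*y*log(y) - y*log(2) + 2*y - 4*log(cos(3*y))/3


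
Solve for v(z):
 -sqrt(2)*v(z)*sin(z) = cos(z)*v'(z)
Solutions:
 v(z) = C1*cos(z)^(sqrt(2))


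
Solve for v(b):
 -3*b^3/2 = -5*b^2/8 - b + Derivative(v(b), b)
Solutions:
 v(b) = C1 - 3*b^4/8 + 5*b^3/24 + b^2/2


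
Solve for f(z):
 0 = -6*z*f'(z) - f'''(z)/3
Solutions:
 f(z) = C1 + Integral(C2*airyai(-18^(1/3)*z) + C3*airybi(-18^(1/3)*z), z)


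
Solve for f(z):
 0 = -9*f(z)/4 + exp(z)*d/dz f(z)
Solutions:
 f(z) = C1*exp(-9*exp(-z)/4)


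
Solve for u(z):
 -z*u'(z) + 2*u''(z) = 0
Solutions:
 u(z) = C1 + C2*erfi(z/2)


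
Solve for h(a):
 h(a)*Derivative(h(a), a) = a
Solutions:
 h(a) = -sqrt(C1 + a^2)
 h(a) = sqrt(C1 + a^2)


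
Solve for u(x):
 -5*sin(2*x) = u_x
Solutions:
 u(x) = C1 + 5*cos(2*x)/2


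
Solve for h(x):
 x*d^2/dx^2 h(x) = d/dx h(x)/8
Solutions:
 h(x) = C1 + C2*x^(9/8)


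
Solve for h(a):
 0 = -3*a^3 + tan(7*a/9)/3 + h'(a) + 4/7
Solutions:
 h(a) = C1 + 3*a^4/4 - 4*a/7 + 3*log(cos(7*a/9))/7


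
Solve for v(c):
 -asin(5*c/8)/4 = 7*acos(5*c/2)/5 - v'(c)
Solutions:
 v(c) = C1 + 7*c*acos(5*c/2)/5 + c*asin(5*c/8)/4 - 7*sqrt(4 - 25*c^2)/25 + sqrt(64 - 25*c^2)/20


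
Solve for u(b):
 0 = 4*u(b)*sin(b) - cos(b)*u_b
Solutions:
 u(b) = C1/cos(b)^4


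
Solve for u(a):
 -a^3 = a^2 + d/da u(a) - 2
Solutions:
 u(a) = C1 - a^4/4 - a^3/3 + 2*a


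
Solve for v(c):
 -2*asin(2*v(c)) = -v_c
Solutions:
 Integral(1/asin(2*_y), (_y, v(c))) = C1 + 2*c


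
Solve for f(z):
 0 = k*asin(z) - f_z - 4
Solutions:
 f(z) = C1 + k*(z*asin(z) + sqrt(1 - z^2)) - 4*z


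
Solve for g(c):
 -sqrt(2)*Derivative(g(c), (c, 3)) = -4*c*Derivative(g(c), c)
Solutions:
 g(c) = C1 + Integral(C2*airyai(sqrt(2)*c) + C3*airybi(sqrt(2)*c), c)


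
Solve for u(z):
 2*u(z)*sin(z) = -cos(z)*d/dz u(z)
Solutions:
 u(z) = C1*cos(z)^2


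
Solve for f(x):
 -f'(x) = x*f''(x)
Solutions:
 f(x) = C1 + C2*log(x)


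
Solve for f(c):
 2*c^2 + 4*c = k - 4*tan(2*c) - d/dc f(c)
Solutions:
 f(c) = C1 - 2*c^3/3 - 2*c^2 + c*k + 2*log(cos(2*c))


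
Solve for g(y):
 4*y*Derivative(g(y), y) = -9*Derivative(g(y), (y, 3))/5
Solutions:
 g(y) = C1 + Integral(C2*airyai(-60^(1/3)*y/3) + C3*airybi(-60^(1/3)*y/3), y)


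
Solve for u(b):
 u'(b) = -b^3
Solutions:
 u(b) = C1 - b^4/4


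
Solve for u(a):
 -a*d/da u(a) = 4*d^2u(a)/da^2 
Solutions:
 u(a) = C1 + C2*erf(sqrt(2)*a/4)


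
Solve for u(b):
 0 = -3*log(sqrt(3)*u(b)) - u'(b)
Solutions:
 2*Integral(1/(2*log(_y) + log(3)), (_y, u(b)))/3 = C1 - b


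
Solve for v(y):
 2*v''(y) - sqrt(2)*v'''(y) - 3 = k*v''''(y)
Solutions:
 v(y) = C1 + C2*y + C3*exp(sqrt(2)*y*(sqrt(4*k + 1) - 1)/(2*k)) + C4*exp(-sqrt(2)*y*(sqrt(4*k + 1) + 1)/(2*k)) + 3*y^2/4


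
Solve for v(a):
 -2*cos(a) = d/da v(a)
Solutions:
 v(a) = C1 - 2*sin(a)


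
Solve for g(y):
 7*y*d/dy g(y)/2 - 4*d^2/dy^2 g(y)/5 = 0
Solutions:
 g(y) = C1 + C2*erfi(sqrt(35)*y/4)


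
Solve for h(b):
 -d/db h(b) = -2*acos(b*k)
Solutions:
 h(b) = C1 + 2*Piecewise((b*acos(b*k) - sqrt(-b^2*k^2 + 1)/k, Ne(k, 0)), (pi*b/2, True))


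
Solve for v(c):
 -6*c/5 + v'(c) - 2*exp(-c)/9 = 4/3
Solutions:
 v(c) = C1 + 3*c^2/5 + 4*c/3 - 2*exp(-c)/9


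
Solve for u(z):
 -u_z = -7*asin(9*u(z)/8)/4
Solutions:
 Integral(1/asin(9*_y/8), (_y, u(z))) = C1 + 7*z/4


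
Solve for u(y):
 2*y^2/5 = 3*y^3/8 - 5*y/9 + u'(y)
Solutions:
 u(y) = C1 - 3*y^4/32 + 2*y^3/15 + 5*y^2/18


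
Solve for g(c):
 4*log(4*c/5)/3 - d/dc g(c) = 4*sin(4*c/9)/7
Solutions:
 g(c) = C1 + 4*c*log(c)/3 - 2*c*log(5) - 4*c/3 + 2*c*log(2) + 2*c*log(10)/3 + 9*cos(4*c/9)/7


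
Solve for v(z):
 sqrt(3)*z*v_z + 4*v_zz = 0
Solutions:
 v(z) = C1 + C2*erf(sqrt(2)*3^(1/4)*z/4)


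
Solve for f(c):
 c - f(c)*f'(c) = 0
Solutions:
 f(c) = -sqrt(C1 + c^2)
 f(c) = sqrt(C1 + c^2)


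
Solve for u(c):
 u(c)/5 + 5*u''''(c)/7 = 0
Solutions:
 u(c) = (C1*sin(sqrt(10)*7^(1/4)*c/10) + C2*cos(sqrt(10)*7^(1/4)*c/10))*exp(-sqrt(10)*7^(1/4)*c/10) + (C3*sin(sqrt(10)*7^(1/4)*c/10) + C4*cos(sqrt(10)*7^(1/4)*c/10))*exp(sqrt(10)*7^(1/4)*c/10)


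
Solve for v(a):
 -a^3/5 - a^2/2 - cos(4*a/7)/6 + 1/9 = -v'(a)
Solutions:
 v(a) = C1 + a^4/20 + a^3/6 - a/9 + 7*sin(4*a/7)/24


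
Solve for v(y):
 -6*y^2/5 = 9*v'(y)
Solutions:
 v(y) = C1 - 2*y^3/45


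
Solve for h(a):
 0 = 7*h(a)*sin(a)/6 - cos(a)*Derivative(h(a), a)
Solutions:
 h(a) = C1/cos(a)^(7/6)


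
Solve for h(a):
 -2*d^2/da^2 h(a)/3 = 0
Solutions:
 h(a) = C1 + C2*a


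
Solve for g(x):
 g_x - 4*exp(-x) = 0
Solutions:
 g(x) = C1 - 4*exp(-x)


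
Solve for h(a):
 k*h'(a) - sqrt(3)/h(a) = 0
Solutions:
 h(a) = -sqrt(C1 + 2*sqrt(3)*a/k)
 h(a) = sqrt(C1 + 2*sqrt(3)*a/k)


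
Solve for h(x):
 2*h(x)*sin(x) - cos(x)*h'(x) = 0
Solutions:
 h(x) = C1/cos(x)^2


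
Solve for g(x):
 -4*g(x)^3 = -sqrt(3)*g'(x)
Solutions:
 g(x) = -sqrt(6)*sqrt(-1/(C1 + 4*sqrt(3)*x))/2
 g(x) = sqrt(6)*sqrt(-1/(C1 + 4*sqrt(3)*x))/2


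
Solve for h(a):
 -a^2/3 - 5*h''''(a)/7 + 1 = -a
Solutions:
 h(a) = C1 + C2*a + C3*a^2 + C4*a^3 - 7*a^6/5400 + 7*a^5/600 + 7*a^4/120


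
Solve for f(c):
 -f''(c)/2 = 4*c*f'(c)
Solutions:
 f(c) = C1 + C2*erf(2*c)


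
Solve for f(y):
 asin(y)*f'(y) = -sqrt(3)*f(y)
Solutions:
 f(y) = C1*exp(-sqrt(3)*Integral(1/asin(y), y))


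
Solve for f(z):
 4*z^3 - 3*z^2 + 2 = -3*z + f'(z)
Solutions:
 f(z) = C1 + z^4 - z^3 + 3*z^2/2 + 2*z


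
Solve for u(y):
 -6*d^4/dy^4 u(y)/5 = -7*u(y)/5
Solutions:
 u(y) = C1*exp(-6^(3/4)*7^(1/4)*y/6) + C2*exp(6^(3/4)*7^(1/4)*y/6) + C3*sin(6^(3/4)*7^(1/4)*y/6) + C4*cos(6^(3/4)*7^(1/4)*y/6)


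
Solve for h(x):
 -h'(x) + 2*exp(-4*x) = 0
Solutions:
 h(x) = C1 - exp(-4*x)/2


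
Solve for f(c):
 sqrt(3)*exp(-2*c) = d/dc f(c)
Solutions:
 f(c) = C1 - sqrt(3)*exp(-2*c)/2


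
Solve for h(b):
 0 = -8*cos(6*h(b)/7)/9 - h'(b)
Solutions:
 8*b/9 - 7*log(sin(6*h(b)/7) - 1)/12 + 7*log(sin(6*h(b)/7) + 1)/12 = C1


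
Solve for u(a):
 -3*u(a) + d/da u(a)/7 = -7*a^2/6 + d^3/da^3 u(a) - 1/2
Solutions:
 u(a) = C1*exp(a*(2*3^(2/3)*98^(1/3)/(sqrt(1750245) + 1323)^(1/3) + 84^(1/3)*(sqrt(1750245) + 1323)^(1/3))/84)*sin(3^(1/6)*a*(-28^(1/3)*3^(2/3)*(sqrt(1750245) + 1323)^(1/3) + 6*98^(1/3)/(sqrt(1750245) + 1323)^(1/3))/84) + C2*exp(a*(2*3^(2/3)*98^(1/3)/(sqrt(1750245) + 1323)^(1/3) + 84^(1/3)*(sqrt(1750245) + 1323)^(1/3))/84)*cos(3^(1/6)*a*(-28^(1/3)*3^(2/3)*(sqrt(1750245) + 1323)^(1/3) + 6*98^(1/3)/(sqrt(1750245) + 1323)^(1/3))/84) + C3*exp(-a*(2*3^(2/3)*98^(1/3)/(sqrt(1750245) + 1323)^(1/3) + 84^(1/3)*(sqrt(1750245) + 1323)^(1/3))/42) + 7*a^2/18 + a/27 + 191/1134


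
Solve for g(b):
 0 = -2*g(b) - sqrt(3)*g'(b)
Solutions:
 g(b) = C1*exp(-2*sqrt(3)*b/3)


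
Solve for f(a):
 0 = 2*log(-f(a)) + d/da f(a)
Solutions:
 -li(-f(a)) = C1 - 2*a


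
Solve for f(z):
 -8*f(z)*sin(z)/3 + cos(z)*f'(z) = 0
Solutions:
 f(z) = C1/cos(z)^(8/3)


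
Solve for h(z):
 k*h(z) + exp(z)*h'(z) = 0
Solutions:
 h(z) = C1*exp(k*exp(-z))


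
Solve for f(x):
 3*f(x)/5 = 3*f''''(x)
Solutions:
 f(x) = C1*exp(-5^(3/4)*x/5) + C2*exp(5^(3/4)*x/5) + C3*sin(5^(3/4)*x/5) + C4*cos(5^(3/4)*x/5)


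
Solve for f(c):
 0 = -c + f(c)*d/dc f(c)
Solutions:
 f(c) = -sqrt(C1 + c^2)
 f(c) = sqrt(C1 + c^2)


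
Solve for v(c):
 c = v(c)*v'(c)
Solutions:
 v(c) = -sqrt(C1 + c^2)
 v(c) = sqrt(C1 + c^2)


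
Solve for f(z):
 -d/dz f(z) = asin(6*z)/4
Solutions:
 f(z) = C1 - z*asin(6*z)/4 - sqrt(1 - 36*z^2)/24


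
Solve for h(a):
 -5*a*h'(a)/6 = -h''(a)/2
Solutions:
 h(a) = C1 + C2*erfi(sqrt(30)*a/6)


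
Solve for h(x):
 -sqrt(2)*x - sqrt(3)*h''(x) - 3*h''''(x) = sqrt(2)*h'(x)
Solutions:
 h(x) = C1 + C2*exp(2^(1/3)*x*(-2*sqrt(3)/(9*sqrt(2) + sqrt(6)*sqrt(2*sqrt(3) + 27))^(1/3) + 2^(1/3)*(9*sqrt(2) + sqrt(6)*sqrt(2*sqrt(3) + 27))^(1/3))/12)*sin(2^(1/3)*x*(6/(9*sqrt(2) + sqrt(6)*sqrt(2*sqrt(3) + 27))^(1/3) + 2^(1/3)*sqrt(3)*(9*sqrt(2) + sqrt(6)*sqrt(2*sqrt(3) + 27))^(1/3))/12) + C3*exp(2^(1/3)*x*(-2*sqrt(3)/(9*sqrt(2) + sqrt(6)*sqrt(2*sqrt(3) + 27))^(1/3) + 2^(1/3)*(9*sqrt(2) + sqrt(6)*sqrt(2*sqrt(3) + 27))^(1/3))/12)*cos(2^(1/3)*x*(6/(9*sqrt(2) + sqrt(6)*sqrt(2*sqrt(3) + 27))^(1/3) + 2^(1/3)*sqrt(3)*(9*sqrt(2) + sqrt(6)*sqrt(2*sqrt(3) + 27))^(1/3))/12) + C4*exp(-2^(1/3)*x*(-2*sqrt(3)/(9*sqrt(2) + sqrt(6)*sqrt(2*sqrt(3) + 27))^(1/3) + 2^(1/3)*(9*sqrt(2) + sqrt(6)*sqrt(2*sqrt(3) + 27))^(1/3))/6) - x^2/2 + sqrt(6)*x/2


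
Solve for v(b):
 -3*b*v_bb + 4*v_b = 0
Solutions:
 v(b) = C1 + C2*b^(7/3)


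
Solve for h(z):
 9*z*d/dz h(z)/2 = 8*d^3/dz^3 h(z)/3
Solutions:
 h(z) = C1 + Integral(C2*airyai(3*2^(2/3)*z/4) + C3*airybi(3*2^(2/3)*z/4), z)


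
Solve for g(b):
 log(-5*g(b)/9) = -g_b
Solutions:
 Integral(1/(log(-_y) - 2*log(3) + log(5)), (_y, g(b))) = C1 - b


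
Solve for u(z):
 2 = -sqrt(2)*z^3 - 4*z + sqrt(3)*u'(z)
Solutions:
 u(z) = C1 + sqrt(6)*z^4/12 + 2*sqrt(3)*z^2/3 + 2*sqrt(3)*z/3


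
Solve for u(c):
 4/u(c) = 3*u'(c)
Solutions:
 u(c) = -sqrt(C1 + 24*c)/3
 u(c) = sqrt(C1 + 24*c)/3


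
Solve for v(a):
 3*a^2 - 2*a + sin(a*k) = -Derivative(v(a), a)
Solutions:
 v(a) = C1 - a^3 + a^2 + cos(a*k)/k


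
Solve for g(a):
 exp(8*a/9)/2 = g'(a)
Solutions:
 g(a) = C1 + 9*exp(8*a/9)/16


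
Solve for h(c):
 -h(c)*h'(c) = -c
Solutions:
 h(c) = -sqrt(C1 + c^2)
 h(c) = sqrt(C1 + c^2)


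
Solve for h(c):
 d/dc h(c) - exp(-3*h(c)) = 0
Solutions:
 h(c) = log(C1 + 3*c)/3
 h(c) = log((-3^(1/3) - 3^(5/6)*I)*(C1 + c)^(1/3)/2)
 h(c) = log((-3^(1/3) + 3^(5/6)*I)*(C1 + c)^(1/3)/2)


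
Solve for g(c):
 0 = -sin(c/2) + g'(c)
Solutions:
 g(c) = C1 - 2*cos(c/2)


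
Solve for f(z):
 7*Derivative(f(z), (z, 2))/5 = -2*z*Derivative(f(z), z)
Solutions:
 f(z) = C1 + C2*erf(sqrt(35)*z/7)


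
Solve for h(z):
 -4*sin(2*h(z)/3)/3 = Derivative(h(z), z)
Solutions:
 4*z/3 + 3*log(cos(2*h(z)/3) - 1)/4 - 3*log(cos(2*h(z)/3) + 1)/4 = C1


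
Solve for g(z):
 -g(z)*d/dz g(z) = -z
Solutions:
 g(z) = -sqrt(C1 + z^2)
 g(z) = sqrt(C1 + z^2)


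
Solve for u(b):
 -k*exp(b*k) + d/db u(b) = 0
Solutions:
 u(b) = C1 + exp(b*k)


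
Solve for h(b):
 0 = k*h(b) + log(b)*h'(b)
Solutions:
 h(b) = C1*exp(-k*li(b))


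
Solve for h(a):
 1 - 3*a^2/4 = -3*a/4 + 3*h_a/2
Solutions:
 h(a) = C1 - a^3/6 + a^2/4 + 2*a/3


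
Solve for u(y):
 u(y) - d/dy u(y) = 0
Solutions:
 u(y) = C1*exp(y)


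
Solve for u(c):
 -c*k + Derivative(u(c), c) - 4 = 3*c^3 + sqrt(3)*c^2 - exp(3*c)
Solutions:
 u(c) = C1 + 3*c^4/4 + sqrt(3)*c^3/3 + c^2*k/2 + 4*c - exp(3*c)/3


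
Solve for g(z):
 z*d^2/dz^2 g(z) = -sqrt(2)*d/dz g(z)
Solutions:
 g(z) = C1 + C2*z^(1 - sqrt(2))


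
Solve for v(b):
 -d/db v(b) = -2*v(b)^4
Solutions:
 v(b) = (-1/(C1 + 6*b))^(1/3)
 v(b) = (-1/(C1 + 2*b))^(1/3)*(-3^(2/3) - 3*3^(1/6)*I)/6
 v(b) = (-1/(C1 + 2*b))^(1/3)*(-3^(2/3) + 3*3^(1/6)*I)/6


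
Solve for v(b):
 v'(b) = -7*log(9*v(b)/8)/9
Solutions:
 -9*Integral(1/(-log(_y) - 2*log(3) + 3*log(2)), (_y, v(b)))/7 = C1 - b


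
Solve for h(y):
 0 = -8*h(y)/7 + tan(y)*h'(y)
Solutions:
 h(y) = C1*sin(y)^(8/7)


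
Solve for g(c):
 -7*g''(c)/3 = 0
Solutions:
 g(c) = C1 + C2*c


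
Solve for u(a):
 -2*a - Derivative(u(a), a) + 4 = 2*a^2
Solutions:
 u(a) = C1 - 2*a^3/3 - a^2 + 4*a


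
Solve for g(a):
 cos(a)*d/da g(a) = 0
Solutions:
 g(a) = C1


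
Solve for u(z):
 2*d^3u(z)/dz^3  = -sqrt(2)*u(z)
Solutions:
 u(z) = C3*exp(-2^(5/6)*z/2) + (C1*sin(2^(5/6)*sqrt(3)*z/4) + C2*cos(2^(5/6)*sqrt(3)*z/4))*exp(2^(5/6)*z/4)


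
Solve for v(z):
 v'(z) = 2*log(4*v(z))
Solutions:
 -Integral(1/(log(_y) + 2*log(2)), (_y, v(z)))/2 = C1 - z


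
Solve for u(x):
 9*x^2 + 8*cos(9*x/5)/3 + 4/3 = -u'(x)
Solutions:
 u(x) = C1 - 3*x^3 - 4*x/3 - 40*sin(9*x/5)/27


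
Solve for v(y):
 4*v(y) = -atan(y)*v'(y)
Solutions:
 v(y) = C1*exp(-4*Integral(1/atan(y), y))


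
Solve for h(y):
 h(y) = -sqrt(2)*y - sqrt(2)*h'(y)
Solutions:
 h(y) = C1*exp(-sqrt(2)*y/2) - sqrt(2)*y + 2


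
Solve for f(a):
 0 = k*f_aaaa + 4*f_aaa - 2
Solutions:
 f(a) = C1 + C2*a + C3*a^2 + C4*exp(-4*a/k) + a^3/12


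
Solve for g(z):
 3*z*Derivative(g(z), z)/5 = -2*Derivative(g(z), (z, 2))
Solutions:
 g(z) = C1 + C2*erf(sqrt(15)*z/10)


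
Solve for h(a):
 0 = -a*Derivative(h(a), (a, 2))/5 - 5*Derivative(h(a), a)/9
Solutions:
 h(a) = C1 + C2/a^(16/9)


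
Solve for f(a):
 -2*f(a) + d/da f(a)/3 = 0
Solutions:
 f(a) = C1*exp(6*a)


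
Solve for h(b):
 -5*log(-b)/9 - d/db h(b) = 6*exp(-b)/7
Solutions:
 h(b) = C1 - 5*b*log(-b)/9 + 5*b/9 + 6*exp(-b)/7


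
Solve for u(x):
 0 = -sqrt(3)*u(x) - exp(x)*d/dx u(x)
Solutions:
 u(x) = C1*exp(sqrt(3)*exp(-x))


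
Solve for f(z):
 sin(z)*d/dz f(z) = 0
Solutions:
 f(z) = C1


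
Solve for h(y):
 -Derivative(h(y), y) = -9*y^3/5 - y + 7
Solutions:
 h(y) = C1 + 9*y^4/20 + y^2/2 - 7*y


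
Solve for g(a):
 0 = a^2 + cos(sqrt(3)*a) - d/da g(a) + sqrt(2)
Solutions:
 g(a) = C1 + a^3/3 + sqrt(2)*a + sqrt(3)*sin(sqrt(3)*a)/3


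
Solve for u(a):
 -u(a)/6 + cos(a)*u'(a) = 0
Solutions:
 u(a) = C1*(sin(a) + 1)^(1/12)/(sin(a) - 1)^(1/12)


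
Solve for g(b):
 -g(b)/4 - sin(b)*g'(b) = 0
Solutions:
 g(b) = C1*(cos(b) + 1)^(1/8)/(cos(b) - 1)^(1/8)


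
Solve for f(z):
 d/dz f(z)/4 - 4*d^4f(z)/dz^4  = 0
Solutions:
 f(z) = C1 + C4*exp(2^(2/3)*z/4) + (C2*sin(2^(2/3)*sqrt(3)*z/8) + C3*cos(2^(2/3)*sqrt(3)*z/8))*exp(-2^(2/3)*z/8)


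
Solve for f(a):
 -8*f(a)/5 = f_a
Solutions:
 f(a) = C1*exp(-8*a/5)


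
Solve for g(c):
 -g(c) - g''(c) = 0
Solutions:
 g(c) = C1*sin(c) + C2*cos(c)


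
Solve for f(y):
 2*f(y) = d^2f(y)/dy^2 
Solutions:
 f(y) = C1*exp(-sqrt(2)*y) + C2*exp(sqrt(2)*y)


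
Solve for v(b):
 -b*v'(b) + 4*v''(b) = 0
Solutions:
 v(b) = C1 + C2*erfi(sqrt(2)*b/4)


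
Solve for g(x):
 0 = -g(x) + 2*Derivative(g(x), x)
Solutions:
 g(x) = C1*exp(x/2)


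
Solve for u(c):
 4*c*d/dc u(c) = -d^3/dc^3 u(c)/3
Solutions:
 u(c) = C1 + Integral(C2*airyai(-12^(1/3)*c) + C3*airybi(-12^(1/3)*c), c)


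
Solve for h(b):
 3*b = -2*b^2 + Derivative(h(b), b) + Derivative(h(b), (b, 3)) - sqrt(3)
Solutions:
 h(b) = C1 + C2*sin(b) + C3*cos(b) + 2*b^3/3 + 3*b^2/2 - 4*b + sqrt(3)*b


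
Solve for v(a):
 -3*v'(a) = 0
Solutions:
 v(a) = C1


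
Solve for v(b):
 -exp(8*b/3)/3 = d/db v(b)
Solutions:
 v(b) = C1 - exp(8*b/3)/8


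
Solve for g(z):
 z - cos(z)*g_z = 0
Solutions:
 g(z) = C1 + Integral(z/cos(z), z)


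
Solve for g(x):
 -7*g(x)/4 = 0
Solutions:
 g(x) = 0


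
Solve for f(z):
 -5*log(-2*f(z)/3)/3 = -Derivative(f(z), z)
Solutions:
 -3*Integral(1/(log(-_y) - log(3) + log(2)), (_y, f(z)))/5 = C1 - z


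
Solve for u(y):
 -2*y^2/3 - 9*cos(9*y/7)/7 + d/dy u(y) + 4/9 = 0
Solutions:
 u(y) = C1 + 2*y^3/9 - 4*y/9 + sin(9*y/7)


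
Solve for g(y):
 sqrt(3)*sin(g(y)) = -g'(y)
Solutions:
 g(y) = -acos((-C1 - exp(2*sqrt(3)*y))/(C1 - exp(2*sqrt(3)*y))) + 2*pi
 g(y) = acos((-C1 - exp(2*sqrt(3)*y))/(C1 - exp(2*sqrt(3)*y)))


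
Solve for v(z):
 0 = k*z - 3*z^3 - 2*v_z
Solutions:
 v(z) = C1 + k*z^2/4 - 3*z^4/8


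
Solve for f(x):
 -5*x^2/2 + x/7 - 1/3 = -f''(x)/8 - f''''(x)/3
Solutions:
 f(x) = C1 + C2*x + C3*sin(sqrt(6)*x/4) + C4*cos(sqrt(6)*x/4) + 5*x^4/3 - 4*x^3/21 - 52*x^2


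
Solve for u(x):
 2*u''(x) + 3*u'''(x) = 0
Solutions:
 u(x) = C1 + C2*x + C3*exp(-2*x/3)


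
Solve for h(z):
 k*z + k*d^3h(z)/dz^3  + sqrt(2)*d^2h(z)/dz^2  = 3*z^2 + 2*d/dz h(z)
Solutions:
 h(z) = C1 + C2*exp(sqrt(2)*z*(sqrt(4*k + 1) - 1)/(2*k)) + C3*exp(-sqrt(2)*z*(sqrt(4*k + 1) + 1)/(2*k)) + k*z^2/4 - 3*k*z/2 + sqrt(2)*k*z/4 - z^3/2 - 3*sqrt(2)*z^2/4 - 3*z/2


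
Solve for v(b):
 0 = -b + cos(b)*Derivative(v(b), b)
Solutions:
 v(b) = C1 + Integral(b/cos(b), b)


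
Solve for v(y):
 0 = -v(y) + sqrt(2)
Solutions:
 v(y) = sqrt(2)


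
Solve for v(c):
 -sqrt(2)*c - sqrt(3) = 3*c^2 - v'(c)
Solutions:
 v(c) = C1 + c^3 + sqrt(2)*c^2/2 + sqrt(3)*c


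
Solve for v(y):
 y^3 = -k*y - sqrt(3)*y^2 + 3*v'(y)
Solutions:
 v(y) = C1 + k*y^2/6 + y^4/12 + sqrt(3)*y^3/9


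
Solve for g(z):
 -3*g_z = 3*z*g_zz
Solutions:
 g(z) = C1 + C2*log(z)


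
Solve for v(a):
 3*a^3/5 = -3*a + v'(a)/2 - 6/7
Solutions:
 v(a) = C1 + 3*a^4/10 + 3*a^2 + 12*a/7


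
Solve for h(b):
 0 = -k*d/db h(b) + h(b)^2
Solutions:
 h(b) = -k/(C1*k + b)


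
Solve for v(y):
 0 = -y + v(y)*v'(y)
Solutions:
 v(y) = -sqrt(C1 + y^2)
 v(y) = sqrt(C1 + y^2)


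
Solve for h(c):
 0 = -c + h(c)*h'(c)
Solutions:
 h(c) = -sqrt(C1 + c^2)
 h(c) = sqrt(C1 + c^2)


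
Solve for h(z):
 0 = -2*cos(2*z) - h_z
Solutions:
 h(z) = C1 - sin(2*z)


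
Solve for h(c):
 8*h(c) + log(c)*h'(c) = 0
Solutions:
 h(c) = C1*exp(-8*li(c))


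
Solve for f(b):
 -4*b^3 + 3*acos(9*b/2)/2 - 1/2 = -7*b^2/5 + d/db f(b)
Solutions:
 f(b) = C1 - b^4 + 7*b^3/15 + 3*b*acos(9*b/2)/2 - b/2 - sqrt(4 - 81*b^2)/6


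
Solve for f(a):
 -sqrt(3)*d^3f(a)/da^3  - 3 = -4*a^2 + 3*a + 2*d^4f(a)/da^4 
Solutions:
 f(a) = C1 + C2*a + C3*a^2 + C4*exp(-sqrt(3)*a/2) + sqrt(3)*a^5/45 + a^4*(-16 - 3*sqrt(3))/72 + a^3*(18 + 23*sqrt(3))/54


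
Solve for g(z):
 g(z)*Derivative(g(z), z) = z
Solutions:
 g(z) = -sqrt(C1 + z^2)
 g(z) = sqrt(C1 + z^2)
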